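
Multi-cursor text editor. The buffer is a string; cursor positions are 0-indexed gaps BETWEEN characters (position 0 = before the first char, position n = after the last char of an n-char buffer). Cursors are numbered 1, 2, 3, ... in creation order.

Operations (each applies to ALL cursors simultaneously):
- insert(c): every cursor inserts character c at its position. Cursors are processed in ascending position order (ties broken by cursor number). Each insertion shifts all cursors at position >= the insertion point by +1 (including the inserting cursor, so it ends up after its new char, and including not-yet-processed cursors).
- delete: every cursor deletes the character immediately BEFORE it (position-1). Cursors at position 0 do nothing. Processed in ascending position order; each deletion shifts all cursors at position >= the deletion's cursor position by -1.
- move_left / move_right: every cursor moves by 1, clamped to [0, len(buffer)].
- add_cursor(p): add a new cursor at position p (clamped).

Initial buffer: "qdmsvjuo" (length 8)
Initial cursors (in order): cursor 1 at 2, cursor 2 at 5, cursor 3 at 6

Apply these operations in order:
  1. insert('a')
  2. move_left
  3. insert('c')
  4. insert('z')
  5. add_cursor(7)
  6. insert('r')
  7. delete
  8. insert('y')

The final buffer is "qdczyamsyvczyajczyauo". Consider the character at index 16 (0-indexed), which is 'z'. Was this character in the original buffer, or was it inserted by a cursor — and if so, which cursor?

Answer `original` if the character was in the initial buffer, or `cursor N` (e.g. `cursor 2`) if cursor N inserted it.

After op 1 (insert('a')): buffer="qdamsvajauo" (len 11), cursors c1@3 c2@7 c3@9, authorship ..1...2.3..
After op 2 (move_left): buffer="qdamsvajauo" (len 11), cursors c1@2 c2@6 c3@8, authorship ..1...2.3..
After op 3 (insert('c')): buffer="qdcamsvcajcauo" (len 14), cursors c1@3 c2@8 c3@11, authorship ..11...22.33..
After op 4 (insert('z')): buffer="qdczamsvczajczauo" (len 17), cursors c1@4 c2@10 c3@14, authorship ..111...222.333..
After op 5 (add_cursor(7)): buffer="qdczamsvczajczauo" (len 17), cursors c1@4 c4@7 c2@10 c3@14, authorship ..111...222.333..
After op 6 (insert('r')): buffer="qdczramsrvczrajczrauo" (len 21), cursors c1@5 c4@9 c2@13 c3@18, authorship ..1111..4.2222.3333..
After op 7 (delete): buffer="qdczamsvczajczauo" (len 17), cursors c1@4 c4@7 c2@10 c3@14, authorship ..111...222.333..
After op 8 (insert('y')): buffer="qdczyamsyvczyajczyauo" (len 21), cursors c1@5 c4@9 c2@13 c3@18, authorship ..1111..4.2222.3333..
Authorship (.=original, N=cursor N): . . 1 1 1 1 . . 4 . 2 2 2 2 . 3 3 3 3 . .
Index 16: author = 3

Answer: cursor 3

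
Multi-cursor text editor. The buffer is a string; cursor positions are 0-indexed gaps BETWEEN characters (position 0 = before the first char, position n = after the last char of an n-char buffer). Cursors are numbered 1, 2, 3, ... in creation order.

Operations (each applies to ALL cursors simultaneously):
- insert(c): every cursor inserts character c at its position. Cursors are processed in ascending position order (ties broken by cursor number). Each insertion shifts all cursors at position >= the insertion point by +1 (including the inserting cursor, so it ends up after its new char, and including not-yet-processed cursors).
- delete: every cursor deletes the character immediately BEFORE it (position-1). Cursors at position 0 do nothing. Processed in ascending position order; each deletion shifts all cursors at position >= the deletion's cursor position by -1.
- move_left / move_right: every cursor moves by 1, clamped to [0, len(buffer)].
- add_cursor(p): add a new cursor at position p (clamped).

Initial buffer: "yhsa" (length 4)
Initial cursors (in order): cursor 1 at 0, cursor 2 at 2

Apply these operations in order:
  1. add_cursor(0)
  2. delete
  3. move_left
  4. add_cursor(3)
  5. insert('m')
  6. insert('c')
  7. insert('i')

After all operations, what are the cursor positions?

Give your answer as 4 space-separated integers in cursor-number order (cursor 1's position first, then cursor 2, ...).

After op 1 (add_cursor(0)): buffer="yhsa" (len 4), cursors c1@0 c3@0 c2@2, authorship ....
After op 2 (delete): buffer="ysa" (len 3), cursors c1@0 c3@0 c2@1, authorship ...
After op 3 (move_left): buffer="ysa" (len 3), cursors c1@0 c2@0 c3@0, authorship ...
After op 4 (add_cursor(3)): buffer="ysa" (len 3), cursors c1@0 c2@0 c3@0 c4@3, authorship ...
After op 5 (insert('m')): buffer="mmmysam" (len 7), cursors c1@3 c2@3 c3@3 c4@7, authorship 123...4
After op 6 (insert('c')): buffer="mmmcccysamc" (len 11), cursors c1@6 c2@6 c3@6 c4@11, authorship 123123...44
After op 7 (insert('i')): buffer="mmmccciiiysamci" (len 15), cursors c1@9 c2@9 c3@9 c4@15, authorship 123123123...444

Answer: 9 9 9 15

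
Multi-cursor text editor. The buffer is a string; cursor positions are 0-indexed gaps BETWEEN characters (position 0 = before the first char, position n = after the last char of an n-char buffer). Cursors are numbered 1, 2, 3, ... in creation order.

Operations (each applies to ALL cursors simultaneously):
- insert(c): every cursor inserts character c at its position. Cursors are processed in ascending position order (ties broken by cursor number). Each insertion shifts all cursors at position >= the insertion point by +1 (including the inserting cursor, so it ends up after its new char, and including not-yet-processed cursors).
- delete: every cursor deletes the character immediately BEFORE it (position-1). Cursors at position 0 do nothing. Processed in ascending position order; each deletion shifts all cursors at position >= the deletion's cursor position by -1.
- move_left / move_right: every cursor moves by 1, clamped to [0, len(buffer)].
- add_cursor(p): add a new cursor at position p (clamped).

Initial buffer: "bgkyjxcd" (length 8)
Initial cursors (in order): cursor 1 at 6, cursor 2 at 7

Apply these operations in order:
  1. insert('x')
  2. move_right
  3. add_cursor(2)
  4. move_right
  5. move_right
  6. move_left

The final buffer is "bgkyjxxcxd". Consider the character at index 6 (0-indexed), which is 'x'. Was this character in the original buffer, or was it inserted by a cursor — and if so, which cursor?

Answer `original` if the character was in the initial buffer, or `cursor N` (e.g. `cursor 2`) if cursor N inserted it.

Answer: cursor 1

Derivation:
After op 1 (insert('x')): buffer="bgkyjxxcxd" (len 10), cursors c1@7 c2@9, authorship ......1.2.
After op 2 (move_right): buffer="bgkyjxxcxd" (len 10), cursors c1@8 c2@10, authorship ......1.2.
After op 3 (add_cursor(2)): buffer="bgkyjxxcxd" (len 10), cursors c3@2 c1@8 c2@10, authorship ......1.2.
After op 4 (move_right): buffer="bgkyjxxcxd" (len 10), cursors c3@3 c1@9 c2@10, authorship ......1.2.
After op 5 (move_right): buffer="bgkyjxxcxd" (len 10), cursors c3@4 c1@10 c2@10, authorship ......1.2.
After op 6 (move_left): buffer="bgkyjxxcxd" (len 10), cursors c3@3 c1@9 c2@9, authorship ......1.2.
Authorship (.=original, N=cursor N): . . . . . . 1 . 2 .
Index 6: author = 1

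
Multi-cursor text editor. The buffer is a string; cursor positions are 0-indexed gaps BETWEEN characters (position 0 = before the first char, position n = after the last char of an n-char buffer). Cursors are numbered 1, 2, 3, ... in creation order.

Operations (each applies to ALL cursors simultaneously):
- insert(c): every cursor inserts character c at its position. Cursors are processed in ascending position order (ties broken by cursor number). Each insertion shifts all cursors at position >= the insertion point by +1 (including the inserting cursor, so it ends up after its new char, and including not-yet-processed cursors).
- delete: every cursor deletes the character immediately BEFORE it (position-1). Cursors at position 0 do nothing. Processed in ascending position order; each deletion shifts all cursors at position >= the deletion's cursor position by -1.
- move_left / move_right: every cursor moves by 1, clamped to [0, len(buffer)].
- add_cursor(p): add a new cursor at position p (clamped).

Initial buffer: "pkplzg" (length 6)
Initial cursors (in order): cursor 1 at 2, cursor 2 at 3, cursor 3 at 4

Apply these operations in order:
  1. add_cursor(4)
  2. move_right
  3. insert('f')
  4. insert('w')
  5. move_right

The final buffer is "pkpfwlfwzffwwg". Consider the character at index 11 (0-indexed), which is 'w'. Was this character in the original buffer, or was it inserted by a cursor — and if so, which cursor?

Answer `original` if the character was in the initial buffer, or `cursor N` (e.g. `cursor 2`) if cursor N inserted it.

After op 1 (add_cursor(4)): buffer="pkplzg" (len 6), cursors c1@2 c2@3 c3@4 c4@4, authorship ......
After op 2 (move_right): buffer="pkplzg" (len 6), cursors c1@3 c2@4 c3@5 c4@5, authorship ......
After op 3 (insert('f')): buffer="pkpflfzffg" (len 10), cursors c1@4 c2@6 c3@9 c4@9, authorship ...1.2.34.
After op 4 (insert('w')): buffer="pkpfwlfwzffwwg" (len 14), cursors c1@5 c2@8 c3@13 c4@13, authorship ...11.22.3434.
After op 5 (move_right): buffer="pkpfwlfwzffwwg" (len 14), cursors c1@6 c2@9 c3@14 c4@14, authorship ...11.22.3434.
Authorship (.=original, N=cursor N): . . . 1 1 . 2 2 . 3 4 3 4 .
Index 11: author = 3

Answer: cursor 3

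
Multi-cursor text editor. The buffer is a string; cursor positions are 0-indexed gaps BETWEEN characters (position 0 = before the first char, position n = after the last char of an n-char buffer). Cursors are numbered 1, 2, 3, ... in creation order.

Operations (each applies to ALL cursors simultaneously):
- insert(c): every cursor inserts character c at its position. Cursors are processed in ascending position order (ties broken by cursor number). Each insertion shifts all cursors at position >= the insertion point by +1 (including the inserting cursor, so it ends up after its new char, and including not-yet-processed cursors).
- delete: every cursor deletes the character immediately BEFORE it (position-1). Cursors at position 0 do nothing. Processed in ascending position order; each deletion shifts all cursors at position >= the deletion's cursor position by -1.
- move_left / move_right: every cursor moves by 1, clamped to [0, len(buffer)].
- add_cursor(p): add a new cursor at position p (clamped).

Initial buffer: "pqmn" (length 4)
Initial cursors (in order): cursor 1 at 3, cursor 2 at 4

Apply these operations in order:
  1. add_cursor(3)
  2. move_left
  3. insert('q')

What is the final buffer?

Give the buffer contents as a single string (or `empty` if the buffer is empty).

After op 1 (add_cursor(3)): buffer="pqmn" (len 4), cursors c1@3 c3@3 c2@4, authorship ....
After op 2 (move_left): buffer="pqmn" (len 4), cursors c1@2 c3@2 c2@3, authorship ....
After op 3 (insert('q')): buffer="pqqqmqn" (len 7), cursors c1@4 c3@4 c2@6, authorship ..13.2.

Answer: pqqqmqn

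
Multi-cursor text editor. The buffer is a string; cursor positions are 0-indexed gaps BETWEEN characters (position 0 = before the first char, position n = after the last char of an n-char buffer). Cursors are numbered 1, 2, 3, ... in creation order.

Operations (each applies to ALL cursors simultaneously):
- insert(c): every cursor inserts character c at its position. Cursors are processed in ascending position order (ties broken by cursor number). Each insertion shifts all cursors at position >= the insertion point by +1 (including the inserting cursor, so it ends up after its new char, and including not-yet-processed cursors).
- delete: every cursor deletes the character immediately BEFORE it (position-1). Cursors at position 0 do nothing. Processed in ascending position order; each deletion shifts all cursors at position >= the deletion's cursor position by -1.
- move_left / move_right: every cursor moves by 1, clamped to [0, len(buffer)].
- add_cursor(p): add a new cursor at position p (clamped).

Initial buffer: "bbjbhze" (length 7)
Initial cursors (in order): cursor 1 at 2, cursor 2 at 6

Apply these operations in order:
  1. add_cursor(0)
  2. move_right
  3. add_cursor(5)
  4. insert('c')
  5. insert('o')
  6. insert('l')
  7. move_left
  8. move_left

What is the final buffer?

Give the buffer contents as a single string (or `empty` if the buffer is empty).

Answer: bcolbjcolbhcolzecol

Derivation:
After op 1 (add_cursor(0)): buffer="bbjbhze" (len 7), cursors c3@0 c1@2 c2@6, authorship .......
After op 2 (move_right): buffer="bbjbhze" (len 7), cursors c3@1 c1@3 c2@7, authorship .......
After op 3 (add_cursor(5)): buffer="bbjbhze" (len 7), cursors c3@1 c1@3 c4@5 c2@7, authorship .......
After op 4 (insert('c')): buffer="bcbjcbhczec" (len 11), cursors c3@2 c1@5 c4@8 c2@11, authorship .3..1..4..2
After op 5 (insert('o')): buffer="bcobjcobhcozeco" (len 15), cursors c3@3 c1@7 c4@11 c2@15, authorship .33..11..44..22
After op 6 (insert('l')): buffer="bcolbjcolbhcolzecol" (len 19), cursors c3@4 c1@9 c4@14 c2@19, authorship .333..111..444..222
After op 7 (move_left): buffer="bcolbjcolbhcolzecol" (len 19), cursors c3@3 c1@8 c4@13 c2@18, authorship .333..111..444..222
After op 8 (move_left): buffer="bcolbjcolbhcolzecol" (len 19), cursors c3@2 c1@7 c4@12 c2@17, authorship .333..111..444..222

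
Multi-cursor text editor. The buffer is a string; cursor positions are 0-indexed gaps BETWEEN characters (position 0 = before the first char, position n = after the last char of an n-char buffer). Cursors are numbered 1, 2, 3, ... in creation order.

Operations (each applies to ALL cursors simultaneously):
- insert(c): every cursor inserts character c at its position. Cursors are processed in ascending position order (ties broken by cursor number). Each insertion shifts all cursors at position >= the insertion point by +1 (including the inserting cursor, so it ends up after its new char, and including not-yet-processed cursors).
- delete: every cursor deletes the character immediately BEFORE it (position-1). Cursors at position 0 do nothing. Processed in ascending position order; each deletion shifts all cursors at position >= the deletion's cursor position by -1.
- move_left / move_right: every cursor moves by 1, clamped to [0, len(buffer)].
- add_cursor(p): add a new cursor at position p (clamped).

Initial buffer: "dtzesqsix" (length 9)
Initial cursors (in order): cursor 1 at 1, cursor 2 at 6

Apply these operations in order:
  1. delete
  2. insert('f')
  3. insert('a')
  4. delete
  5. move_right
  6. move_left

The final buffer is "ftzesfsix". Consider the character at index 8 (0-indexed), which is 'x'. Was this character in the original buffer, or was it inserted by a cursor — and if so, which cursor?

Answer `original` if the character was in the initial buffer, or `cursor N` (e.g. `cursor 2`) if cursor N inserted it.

Answer: original

Derivation:
After op 1 (delete): buffer="tzessix" (len 7), cursors c1@0 c2@4, authorship .......
After op 2 (insert('f')): buffer="ftzesfsix" (len 9), cursors c1@1 c2@6, authorship 1....2...
After op 3 (insert('a')): buffer="fatzesfasix" (len 11), cursors c1@2 c2@8, authorship 11....22...
After op 4 (delete): buffer="ftzesfsix" (len 9), cursors c1@1 c2@6, authorship 1....2...
After op 5 (move_right): buffer="ftzesfsix" (len 9), cursors c1@2 c2@7, authorship 1....2...
After op 6 (move_left): buffer="ftzesfsix" (len 9), cursors c1@1 c2@6, authorship 1....2...
Authorship (.=original, N=cursor N): 1 . . . . 2 . . .
Index 8: author = original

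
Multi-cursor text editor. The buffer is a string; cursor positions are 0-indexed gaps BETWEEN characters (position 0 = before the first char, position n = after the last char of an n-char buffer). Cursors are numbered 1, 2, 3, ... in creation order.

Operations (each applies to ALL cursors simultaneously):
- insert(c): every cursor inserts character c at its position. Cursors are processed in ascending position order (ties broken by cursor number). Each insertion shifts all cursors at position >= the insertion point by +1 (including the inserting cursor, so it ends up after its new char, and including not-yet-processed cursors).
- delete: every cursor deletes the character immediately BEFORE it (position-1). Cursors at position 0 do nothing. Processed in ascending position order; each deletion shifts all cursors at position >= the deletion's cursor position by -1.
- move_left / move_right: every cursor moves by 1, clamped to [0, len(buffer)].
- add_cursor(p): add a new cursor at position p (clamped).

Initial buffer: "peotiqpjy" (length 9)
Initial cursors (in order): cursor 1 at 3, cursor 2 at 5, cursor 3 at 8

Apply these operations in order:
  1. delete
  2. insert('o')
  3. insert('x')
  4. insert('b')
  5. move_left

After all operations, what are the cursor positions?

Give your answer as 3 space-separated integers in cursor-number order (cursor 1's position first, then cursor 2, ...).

Answer: 4 8 13

Derivation:
After op 1 (delete): buffer="petqpy" (len 6), cursors c1@2 c2@3 c3@5, authorship ......
After op 2 (insert('o')): buffer="peotoqpoy" (len 9), cursors c1@3 c2@5 c3@8, authorship ..1.2..3.
After op 3 (insert('x')): buffer="peoxtoxqpoxy" (len 12), cursors c1@4 c2@7 c3@11, authorship ..11.22..33.
After op 4 (insert('b')): buffer="peoxbtoxbqpoxby" (len 15), cursors c1@5 c2@9 c3@14, authorship ..111.222..333.
After op 5 (move_left): buffer="peoxbtoxbqpoxby" (len 15), cursors c1@4 c2@8 c3@13, authorship ..111.222..333.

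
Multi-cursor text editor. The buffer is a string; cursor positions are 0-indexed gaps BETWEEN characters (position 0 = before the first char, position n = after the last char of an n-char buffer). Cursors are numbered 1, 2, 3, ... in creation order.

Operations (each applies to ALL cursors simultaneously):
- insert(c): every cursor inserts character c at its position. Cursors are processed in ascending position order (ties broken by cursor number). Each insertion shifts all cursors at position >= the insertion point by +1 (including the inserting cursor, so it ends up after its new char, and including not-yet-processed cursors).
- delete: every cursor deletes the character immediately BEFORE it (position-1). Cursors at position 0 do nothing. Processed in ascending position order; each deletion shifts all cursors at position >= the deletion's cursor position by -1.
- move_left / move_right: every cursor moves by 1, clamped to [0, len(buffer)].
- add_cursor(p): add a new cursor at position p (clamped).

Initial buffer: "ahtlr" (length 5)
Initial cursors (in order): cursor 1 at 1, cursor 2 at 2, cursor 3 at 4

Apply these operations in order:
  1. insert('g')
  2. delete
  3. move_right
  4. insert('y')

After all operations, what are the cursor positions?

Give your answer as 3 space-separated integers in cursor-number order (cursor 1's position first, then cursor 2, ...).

Answer: 3 5 8

Derivation:
After op 1 (insert('g')): buffer="aghgtlgr" (len 8), cursors c1@2 c2@4 c3@7, authorship .1.2..3.
After op 2 (delete): buffer="ahtlr" (len 5), cursors c1@1 c2@2 c3@4, authorship .....
After op 3 (move_right): buffer="ahtlr" (len 5), cursors c1@2 c2@3 c3@5, authorship .....
After op 4 (insert('y')): buffer="ahytylry" (len 8), cursors c1@3 c2@5 c3@8, authorship ..1.2..3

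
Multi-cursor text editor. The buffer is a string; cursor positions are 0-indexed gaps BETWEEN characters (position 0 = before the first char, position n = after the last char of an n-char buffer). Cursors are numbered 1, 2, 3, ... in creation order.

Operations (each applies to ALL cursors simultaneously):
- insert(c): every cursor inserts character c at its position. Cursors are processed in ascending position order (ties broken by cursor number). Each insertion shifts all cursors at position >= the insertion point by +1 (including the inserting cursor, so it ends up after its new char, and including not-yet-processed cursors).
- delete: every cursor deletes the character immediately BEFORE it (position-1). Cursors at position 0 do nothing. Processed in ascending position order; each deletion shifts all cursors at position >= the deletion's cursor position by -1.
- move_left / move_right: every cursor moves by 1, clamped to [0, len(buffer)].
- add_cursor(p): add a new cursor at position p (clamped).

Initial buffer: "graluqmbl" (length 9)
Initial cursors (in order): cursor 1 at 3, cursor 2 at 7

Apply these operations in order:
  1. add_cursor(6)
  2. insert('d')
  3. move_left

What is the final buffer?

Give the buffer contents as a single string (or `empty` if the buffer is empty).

Answer: gradluqdmdbl

Derivation:
After op 1 (add_cursor(6)): buffer="graluqmbl" (len 9), cursors c1@3 c3@6 c2@7, authorship .........
After op 2 (insert('d')): buffer="gradluqdmdbl" (len 12), cursors c1@4 c3@8 c2@10, authorship ...1...3.2..
After op 3 (move_left): buffer="gradluqdmdbl" (len 12), cursors c1@3 c3@7 c2@9, authorship ...1...3.2..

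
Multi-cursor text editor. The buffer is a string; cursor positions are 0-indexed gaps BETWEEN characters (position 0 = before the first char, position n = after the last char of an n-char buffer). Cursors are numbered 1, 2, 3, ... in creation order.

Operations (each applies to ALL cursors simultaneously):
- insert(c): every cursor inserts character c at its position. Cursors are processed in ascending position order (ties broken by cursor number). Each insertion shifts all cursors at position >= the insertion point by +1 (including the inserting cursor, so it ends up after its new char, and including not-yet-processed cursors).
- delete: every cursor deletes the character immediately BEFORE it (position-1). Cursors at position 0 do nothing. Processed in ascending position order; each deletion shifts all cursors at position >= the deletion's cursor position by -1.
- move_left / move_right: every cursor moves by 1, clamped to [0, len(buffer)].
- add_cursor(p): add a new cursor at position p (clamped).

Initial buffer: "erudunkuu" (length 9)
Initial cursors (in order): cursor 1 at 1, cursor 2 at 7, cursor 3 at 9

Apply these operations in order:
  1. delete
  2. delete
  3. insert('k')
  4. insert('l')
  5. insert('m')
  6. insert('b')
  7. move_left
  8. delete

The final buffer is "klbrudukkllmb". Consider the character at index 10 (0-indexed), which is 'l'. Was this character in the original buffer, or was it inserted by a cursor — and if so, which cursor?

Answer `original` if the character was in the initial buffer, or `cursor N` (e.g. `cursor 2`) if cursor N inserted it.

Answer: cursor 3

Derivation:
After op 1 (delete): buffer="rudunu" (len 6), cursors c1@0 c2@5 c3@6, authorship ......
After op 2 (delete): buffer="rudu" (len 4), cursors c1@0 c2@4 c3@4, authorship ....
After op 3 (insert('k')): buffer="krudukk" (len 7), cursors c1@1 c2@7 c3@7, authorship 1....23
After op 4 (insert('l')): buffer="klrudukkll" (len 10), cursors c1@2 c2@10 c3@10, authorship 11....2323
After op 5 (insert('m')): buffer="klmrudukkllmm" (len 13), cursors c1@3 c2@13 c3@13, authorship 111....232323
After op 6 (insert('b')): buffer="klmbrudukkllmmbb" (len 16), cursors c1@4 c2@16 c3@16, authorship 1111....23232323
After op 7 (move_left): buffer="klmbrudukkllmmbb" (len 16), cursors c1@3 c2@15 c3@15, authorship 1111....23232323
After op 8 (delete): buffer="klbrudukkllmb" (len 13), cursors c1@2 c2@12 c3@12, authorship 111....232323
Authorship (.=original, N=cursor N): 1 1 1 . . . . 2 3 2 3 2 3
Index 10: author = 3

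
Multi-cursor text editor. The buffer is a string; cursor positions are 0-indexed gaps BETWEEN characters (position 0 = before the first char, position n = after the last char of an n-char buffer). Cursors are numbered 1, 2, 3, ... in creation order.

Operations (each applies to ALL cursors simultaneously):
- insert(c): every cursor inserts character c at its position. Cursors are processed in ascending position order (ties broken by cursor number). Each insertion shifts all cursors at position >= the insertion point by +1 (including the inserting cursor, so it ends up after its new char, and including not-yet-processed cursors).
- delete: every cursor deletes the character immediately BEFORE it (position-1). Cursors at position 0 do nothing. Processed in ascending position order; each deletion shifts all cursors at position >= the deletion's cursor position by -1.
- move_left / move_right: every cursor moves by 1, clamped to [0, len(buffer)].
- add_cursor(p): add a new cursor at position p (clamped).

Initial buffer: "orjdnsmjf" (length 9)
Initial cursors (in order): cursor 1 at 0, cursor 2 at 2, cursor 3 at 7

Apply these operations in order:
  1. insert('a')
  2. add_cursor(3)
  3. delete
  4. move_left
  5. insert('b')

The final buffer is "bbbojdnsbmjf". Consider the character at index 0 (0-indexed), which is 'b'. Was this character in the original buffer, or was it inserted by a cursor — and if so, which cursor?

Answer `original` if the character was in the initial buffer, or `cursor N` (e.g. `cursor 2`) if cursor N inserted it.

After op 1 (insert('a')): buffer="aorajdnsmajf" (len 12), cursors c1@1 c2@4 c3@10, authorship 1..2.....3..
After op 2 (add_cursor(3)): buffer="aorajdnsmajf" (len 12), cursors c1@1 c4@3 c2@4 c3@10, authorship 1..2.....3..
After op 3 (delete): buffer="ojdnsmjf" (len 8), cursors c1@0 c2@1 c4@1 c3@6, authorship ........
After op 4 (move_left): buffer="ojdnsmjf" (len 8), cursors c1@0 c2@0 c4@0 c3@5, authorship ........
After op 5 (insert('b')): buffer="bbbojdnsbmjf" (len 12), cursors c1@3 c2@3 c4@3 c3@9, authorship 124.....3...
Authorship (.=original, N=cursor N): 1 2 4 . . . . . 3 . . .
Index 0: author = 1

Answer: cursor 1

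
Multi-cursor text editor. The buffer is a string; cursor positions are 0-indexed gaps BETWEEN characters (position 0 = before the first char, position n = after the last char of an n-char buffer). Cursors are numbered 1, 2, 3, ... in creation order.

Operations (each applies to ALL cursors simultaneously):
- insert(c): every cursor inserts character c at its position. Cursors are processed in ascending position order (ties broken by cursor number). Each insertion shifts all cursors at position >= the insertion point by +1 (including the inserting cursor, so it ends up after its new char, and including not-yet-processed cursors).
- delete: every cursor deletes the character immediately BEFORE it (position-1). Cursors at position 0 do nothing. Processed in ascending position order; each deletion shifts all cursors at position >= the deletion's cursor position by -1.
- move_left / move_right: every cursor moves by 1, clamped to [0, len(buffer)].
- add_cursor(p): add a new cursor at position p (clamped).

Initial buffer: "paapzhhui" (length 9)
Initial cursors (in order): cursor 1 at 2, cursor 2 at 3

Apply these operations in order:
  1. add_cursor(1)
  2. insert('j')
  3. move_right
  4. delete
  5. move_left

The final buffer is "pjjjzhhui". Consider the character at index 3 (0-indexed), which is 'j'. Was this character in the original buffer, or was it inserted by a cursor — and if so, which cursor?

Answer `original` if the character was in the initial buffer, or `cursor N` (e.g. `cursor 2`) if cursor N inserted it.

Answer: cursor 2

Derivation:
After op 1 (add_cursor(1)): buffer="paapzhhui" (len 9), cursors c3@1 c1@2 c2@3, authorship .........
After op 2 (insert('j')): buffer="pjajajpzhhui" (len 12), cursors c3@2 c1@4 c2@6, authorship .3.1.2......
After op 3 (move_right): buffer="pjajajpzhhui" (len 12), cursors c3@3 c1@5 c2@7, authorship .3.1.2......
After op 4 (delete): buffer="pjjjzhhui" (len 9), cursors c3@2 c1@3 c2@4, authorship .312.....
After op 5 (move_left): buffer="pjjjzhhui" (len 9), cursors c3@1 c1@2 c2@3, authorship .312.....
Authorship (.=original, N=cursor N): . 3 1 2 . . . . .
Index 3: author = 2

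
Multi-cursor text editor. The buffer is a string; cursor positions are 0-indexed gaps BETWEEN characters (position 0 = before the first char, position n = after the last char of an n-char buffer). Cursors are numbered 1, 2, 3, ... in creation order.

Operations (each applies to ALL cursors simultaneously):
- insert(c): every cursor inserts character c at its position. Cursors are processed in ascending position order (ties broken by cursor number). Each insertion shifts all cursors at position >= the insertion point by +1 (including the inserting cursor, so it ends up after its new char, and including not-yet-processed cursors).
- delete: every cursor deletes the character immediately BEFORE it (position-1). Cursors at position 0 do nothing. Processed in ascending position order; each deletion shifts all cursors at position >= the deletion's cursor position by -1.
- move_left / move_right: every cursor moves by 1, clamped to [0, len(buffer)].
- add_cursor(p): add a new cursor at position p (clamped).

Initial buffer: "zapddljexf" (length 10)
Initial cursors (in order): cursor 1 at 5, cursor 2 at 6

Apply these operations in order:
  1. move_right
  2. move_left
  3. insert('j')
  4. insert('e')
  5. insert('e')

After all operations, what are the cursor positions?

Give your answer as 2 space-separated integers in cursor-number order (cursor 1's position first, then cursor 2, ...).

After op 1 (move_right): buffer="zapddljexf" (len 10), cursors c1@6 c2@7, authorship ..........
After op 2 (move_left): buffer="zapddljexf" (len 10), cursors c1@5 c2@6, authorship ..........
After op 3 (insert('j')): buffer="zapddjljjexf" (len 12), cursors c1@6 c2@8, authorship .....1.2....
After op 4 (insert('e')): buffer="zapddjeljejexf" (len 14), cursors c1@7 c2@10, authorship .....11.22....
After op 5 (insert('e')): buffer="zapddjeeljeejexf" (len 16), cursors c1@8 c2@12, authorship .....111.222....

Answer: 8 12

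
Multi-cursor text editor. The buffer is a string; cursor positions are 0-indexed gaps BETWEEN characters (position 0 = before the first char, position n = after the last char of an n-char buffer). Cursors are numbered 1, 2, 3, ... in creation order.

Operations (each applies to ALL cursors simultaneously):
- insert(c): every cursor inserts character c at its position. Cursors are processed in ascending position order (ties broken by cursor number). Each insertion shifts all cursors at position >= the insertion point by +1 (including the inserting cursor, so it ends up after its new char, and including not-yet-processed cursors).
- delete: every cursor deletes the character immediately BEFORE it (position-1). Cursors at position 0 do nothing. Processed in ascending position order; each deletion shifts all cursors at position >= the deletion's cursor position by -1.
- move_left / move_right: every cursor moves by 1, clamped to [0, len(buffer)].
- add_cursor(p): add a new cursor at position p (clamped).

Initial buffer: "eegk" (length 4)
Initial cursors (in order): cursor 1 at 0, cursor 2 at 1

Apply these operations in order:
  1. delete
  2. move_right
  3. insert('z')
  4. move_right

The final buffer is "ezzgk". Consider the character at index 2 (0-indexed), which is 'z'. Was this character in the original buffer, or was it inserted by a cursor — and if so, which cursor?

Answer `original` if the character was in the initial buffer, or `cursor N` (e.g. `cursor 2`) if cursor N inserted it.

Answer: cursor 2

Derivation:
After op 1 (delete): buffer="egk" (len 3), cursors c1@0 c2@0, authorship ...
After op 2 (move_right): buffer="egk" (len 3), cursors c1@1 c2@1, authorship ...
After op 3 (insert('z')): buffer="ezzgk" (len 5), cursors c1@3 c2@3, authorship .12..
After op 4 (move_right): buffer="ezzgk" (len 5), cursors c1@4 c2@4, authorship .12..
Authorship (.=original, N=cursor N): . 1 2 . .
Index 2: author = 2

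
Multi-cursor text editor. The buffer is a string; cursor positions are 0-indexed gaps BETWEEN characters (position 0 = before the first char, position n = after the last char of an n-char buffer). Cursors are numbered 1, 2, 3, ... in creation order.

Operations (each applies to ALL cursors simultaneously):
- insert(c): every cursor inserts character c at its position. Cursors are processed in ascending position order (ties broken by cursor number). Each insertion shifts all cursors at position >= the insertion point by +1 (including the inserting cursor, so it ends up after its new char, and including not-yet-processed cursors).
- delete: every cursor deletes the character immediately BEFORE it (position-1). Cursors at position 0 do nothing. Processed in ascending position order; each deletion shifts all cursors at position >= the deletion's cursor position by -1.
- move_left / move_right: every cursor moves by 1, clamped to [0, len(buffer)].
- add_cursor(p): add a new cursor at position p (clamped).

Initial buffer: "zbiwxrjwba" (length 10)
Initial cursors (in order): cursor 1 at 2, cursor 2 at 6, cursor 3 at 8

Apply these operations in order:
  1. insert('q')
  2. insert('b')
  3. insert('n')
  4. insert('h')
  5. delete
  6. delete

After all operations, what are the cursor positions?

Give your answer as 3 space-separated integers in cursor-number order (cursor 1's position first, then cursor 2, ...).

After op 1 (insert('q')): buffer="zbqiwxrqjwqba" (len 13), cursors c1@3 c2@8 c3@11, authorship ..1....2..3..
After op 2 (insert('b')): buffer="zbqbiwxrqbjwqbba" (len 16), cursors c1@4 c2@10 c3@14, authorship ..11....22..33..
After op 3 (insert('n')): buffer="zbqbniwxrqbnjwqbnba" (len 19), cursors c1@5 c2@12 c3@17, authorship ..111....222..333..
After op 4 (insert('h')): buffer="zbqbnhiwxrqbnhjwqbnhba" (len 22), cursors c1@6 c2@14 c3@20, authorship ..1111....2222..3333..
After op 5 (delete): buffer="zbqbniwxrqbnjwqbnba" (len 19), cursors c1@5 c2@12 c3@17, authorship ..111....222..333..
After op 6 (delete): buffer="zbqbiwxrqbjwqbba" (len 16), cursors c1@4 c2@10 c3@14, authorship ..11....22..33..

Answer: 4 10 14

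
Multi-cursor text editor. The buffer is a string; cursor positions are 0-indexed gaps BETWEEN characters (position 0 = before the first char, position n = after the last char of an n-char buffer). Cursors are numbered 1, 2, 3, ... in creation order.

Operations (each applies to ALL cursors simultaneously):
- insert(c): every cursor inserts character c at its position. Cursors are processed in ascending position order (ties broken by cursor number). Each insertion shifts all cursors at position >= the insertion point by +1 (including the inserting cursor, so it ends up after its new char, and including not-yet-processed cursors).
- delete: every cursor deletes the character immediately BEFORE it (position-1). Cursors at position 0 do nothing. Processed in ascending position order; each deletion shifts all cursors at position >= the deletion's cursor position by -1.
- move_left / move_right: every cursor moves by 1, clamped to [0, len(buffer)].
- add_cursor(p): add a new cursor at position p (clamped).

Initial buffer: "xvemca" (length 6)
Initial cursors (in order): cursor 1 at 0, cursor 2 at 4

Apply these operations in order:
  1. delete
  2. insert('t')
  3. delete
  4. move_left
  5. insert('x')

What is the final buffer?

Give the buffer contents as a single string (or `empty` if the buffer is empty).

After op 1 (delete): buffer="xveca" (len 5), cursors c1@0 c2@3, authorship .....
After op 2 (insert('t')): buffer="txvetca" (len 7), cursors c1@1 c2@5, authorship 1...2..
After op 3 (delete): buffer="xveca" (len 5), cursors c1@0 c2@3, authorship .....
After op 4 (move_left): buffer="xveca" (len 5), cursors c1@0 c2@2, authorship .....
After op 5 (insert('x')): buffer="xxvxeca" (len 7), cursors c1@1 c2@4, authorship 1..2...

Answer: xxvxeca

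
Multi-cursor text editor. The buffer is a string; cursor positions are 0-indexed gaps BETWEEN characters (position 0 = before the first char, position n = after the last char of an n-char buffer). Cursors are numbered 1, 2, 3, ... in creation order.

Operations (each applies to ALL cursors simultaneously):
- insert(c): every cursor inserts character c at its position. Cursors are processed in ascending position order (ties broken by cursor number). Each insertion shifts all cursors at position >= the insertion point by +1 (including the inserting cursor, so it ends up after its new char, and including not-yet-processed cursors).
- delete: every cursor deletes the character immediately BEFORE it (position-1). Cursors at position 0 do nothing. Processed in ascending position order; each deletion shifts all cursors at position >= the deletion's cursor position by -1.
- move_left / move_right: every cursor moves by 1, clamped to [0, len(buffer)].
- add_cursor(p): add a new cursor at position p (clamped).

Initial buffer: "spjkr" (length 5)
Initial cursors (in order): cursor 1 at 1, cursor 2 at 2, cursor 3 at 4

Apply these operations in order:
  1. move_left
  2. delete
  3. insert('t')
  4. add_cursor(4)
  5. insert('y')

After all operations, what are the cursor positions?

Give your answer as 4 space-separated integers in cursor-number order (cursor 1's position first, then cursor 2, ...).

Answer: 4 4 8 8

Derivation:
After op 1 (move_left): buffer="spjkr" (len 5), cursors c1@0 c2@1 c3@3, authorship .....
After op 2 (delete): buffer="pkr" (len 3), cursors c1@0 c2@0 c3@1, authorship ...
After op 3 (insert('t')): buffer="ttptkr" (len 6), cursors c1@2 c2@2 c3@4, authorship 12.3..
After op 4 (add_cursor(4)): buffer="ttptkr" (len 6), cursors c1@2 c2@2 c3@4 c4@4, authorship 12.3..
After op 5 (insert('y')): buffer="ttyyptyykr" (len 10), cursors c1@4 c2@4 c3@8 c4@8, authorship 1212.334..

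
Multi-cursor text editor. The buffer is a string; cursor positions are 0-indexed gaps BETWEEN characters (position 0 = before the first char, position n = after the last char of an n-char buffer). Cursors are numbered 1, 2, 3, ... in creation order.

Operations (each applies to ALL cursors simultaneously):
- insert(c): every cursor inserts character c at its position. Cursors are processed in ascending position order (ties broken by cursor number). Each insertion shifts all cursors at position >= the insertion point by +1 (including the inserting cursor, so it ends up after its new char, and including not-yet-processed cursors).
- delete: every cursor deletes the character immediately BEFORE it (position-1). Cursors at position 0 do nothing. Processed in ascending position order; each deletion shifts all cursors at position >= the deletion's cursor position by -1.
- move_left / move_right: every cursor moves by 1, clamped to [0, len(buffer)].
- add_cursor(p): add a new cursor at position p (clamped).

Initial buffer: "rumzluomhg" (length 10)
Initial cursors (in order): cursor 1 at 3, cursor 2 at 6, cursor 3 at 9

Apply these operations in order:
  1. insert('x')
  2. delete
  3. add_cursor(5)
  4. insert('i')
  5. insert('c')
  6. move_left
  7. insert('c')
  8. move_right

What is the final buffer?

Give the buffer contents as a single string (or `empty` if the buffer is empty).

Answer: rumicczliccuiccomhiccg

Derivation:
After op 1 (insert('x')): buffer="rumxzluxomhxg" (len 13), cursors c1@4 c2@8 c3@12, authorship ...1...2...3.
After op 2 (delete): buffer="rumzluomhg" (len 10), cursors c1@3 c2@6 c3@9, authorship ..........
After op 3 (add_cursor(5)): buffer="rumzluomhg" (len 10), cursors c1@3 c4@5 c2@6 c3@9, authorship ..........
After op 4 (insert('i')): buffer="rumizliuiomhig" (len 14), cursors c1@4 c4@7 c2@9 c3@13, authorship ...1..4.2...3.
After op 5 (insert('c')): buffer="rumiczlicuicomhicg" (len 18), cursors c1@5 c4@9 c2@12 c3@17, authorship ...11..44.22...33.
After op 6 (move_left): buffer="rumiczlicuicomhicg" (len 18), cursors c1@4 c4@8 c2@11 c3@16, authorship ...11..44.22...33.
After op 7 (insert('c')): buffer="rumicczliccuiccomhiccg" (len 22), cursors c1@5 c4@10 c2@14 c3@20, authorship ...111..444.222...333.
After op 8 (move_right): buffer="rumicczliccuiccomhiccg" (len 22), cursors c1@6 c4@11 c2@15 c3@21, authorship ...111..444.222...333.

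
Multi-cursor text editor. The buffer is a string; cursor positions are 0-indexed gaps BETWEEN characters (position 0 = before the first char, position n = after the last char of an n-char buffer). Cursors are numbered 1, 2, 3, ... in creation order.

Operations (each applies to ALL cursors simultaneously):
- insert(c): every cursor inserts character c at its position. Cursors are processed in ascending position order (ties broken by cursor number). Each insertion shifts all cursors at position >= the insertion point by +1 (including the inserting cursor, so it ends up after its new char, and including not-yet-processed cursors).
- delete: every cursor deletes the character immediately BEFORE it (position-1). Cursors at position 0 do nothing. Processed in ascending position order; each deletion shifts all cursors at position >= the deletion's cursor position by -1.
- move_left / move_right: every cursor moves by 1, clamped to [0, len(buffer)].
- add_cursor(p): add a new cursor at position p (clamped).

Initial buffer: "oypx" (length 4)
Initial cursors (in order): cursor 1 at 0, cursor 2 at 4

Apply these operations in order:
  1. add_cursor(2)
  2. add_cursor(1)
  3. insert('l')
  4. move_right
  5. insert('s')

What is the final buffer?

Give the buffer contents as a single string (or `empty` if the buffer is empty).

After op 1 (add_cursor(2)): buffer="oypx" (len 4), cursors c1@0 c3@2 c2@4, authorship ....
After op 2 (add_cursor(1)): buffer="oypx" (len 4), cursors c1@0 c4@1 c3@2 c2@4, authorship ....
After op 3 (insert('l')): buffer="lolylpxl" (len 8), cursors c1@1 c4@3 c3@5 c2@8, authorship 1.4.3..2
After op 4 (move_right): buffer="lolylpxl" (len 8), cursors c1@2 c4@4 c3@6 c2@8, authorship 1.4.3..2
After op 5 (insert('s')): buffer="loslyslpsxls" (len 12), cursors c1@3 c4@6 c3@9 c2@12, authorship 1.14.43.3.22

Answer: loslyslpsxls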